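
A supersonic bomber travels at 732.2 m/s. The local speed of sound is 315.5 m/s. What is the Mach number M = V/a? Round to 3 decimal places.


Step 1: M = V / a = 732.2 / 315.5
Step 2: M = 2.321

2.321


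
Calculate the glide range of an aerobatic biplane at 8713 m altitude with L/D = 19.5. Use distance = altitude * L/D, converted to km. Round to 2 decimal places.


Step 1: Glide distance = altitude * L/D = 8713 * 19.5 = 169903.5 m
Step 2: Convert to km: 169903.5 / 1000 = 169.90 km

169.90


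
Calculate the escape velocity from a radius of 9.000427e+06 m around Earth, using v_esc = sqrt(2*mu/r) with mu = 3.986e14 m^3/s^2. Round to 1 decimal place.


Step 1: 2*mu/r = 2 * 3.986e14 / 9.000427e+06 = 88573575.4537
Step 2: v_esc = sqrt(88573575.4537) = 9411.4 m/s

9411.4


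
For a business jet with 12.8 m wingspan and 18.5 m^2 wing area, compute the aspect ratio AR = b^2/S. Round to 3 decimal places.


Step 1: b^2 = 12.8^2 = 163.84
Step 2: AR = 163.84 / 18.5 = 8.856

8.856


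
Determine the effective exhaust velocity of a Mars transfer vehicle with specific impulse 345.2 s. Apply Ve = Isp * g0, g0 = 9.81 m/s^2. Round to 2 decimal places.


Step 1: Ve = Isp * g0 = 345.2 * 9.81
Step 2: Ve = 3386.41 m/s

3386.41


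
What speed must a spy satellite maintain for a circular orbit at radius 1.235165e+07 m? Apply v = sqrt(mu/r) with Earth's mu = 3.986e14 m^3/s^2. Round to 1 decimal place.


Step 1: mu / r = 3.986e14 / 1.235165e+07 = 32270992.1347
Step 2: v = sqrt(32270992.1347) = 5680.8 m/s

5680.8


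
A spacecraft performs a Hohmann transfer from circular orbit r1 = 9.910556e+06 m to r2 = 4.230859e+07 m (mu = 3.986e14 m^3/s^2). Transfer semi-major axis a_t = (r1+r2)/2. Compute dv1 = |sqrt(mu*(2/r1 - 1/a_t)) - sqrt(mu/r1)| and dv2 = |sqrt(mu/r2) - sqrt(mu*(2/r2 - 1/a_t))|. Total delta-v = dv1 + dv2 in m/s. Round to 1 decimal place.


Step 1: Transfer semi-major axis a_t = (9.910556e+06 + 4.230859e+07) / 2 = 2.610957e+07 m
Step 2: v1 (circular at r1) = sqrt(mu/r1) = 6341.9 m/s
Step 3: v_t1 = sqrt(mu*(2/r1 - 1/a_t)) = 8072.98 m/s
Step 4: dv1 = |8072.98 - 6341.9| = 1731.08 m/s
Step 5: v2 (circular at r2) = 3069.41 m/s, v_t2 = 1891.05 m/s
Step 6: dv2 = |3069.41 - 1891.05| = 1178.35 m/s
Step 7: Total delta-v = 1731.08 + 1178.35 = 2909.4 m/s

2909.4


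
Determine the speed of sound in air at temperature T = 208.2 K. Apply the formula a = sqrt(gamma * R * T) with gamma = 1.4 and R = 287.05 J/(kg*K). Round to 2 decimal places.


Step 1: gamma * R * T = 1.4 * 287.05 * 208.2 = 83669.334
Step 2: a = sqrt(83669.334) = 289.26 m/s

289.26


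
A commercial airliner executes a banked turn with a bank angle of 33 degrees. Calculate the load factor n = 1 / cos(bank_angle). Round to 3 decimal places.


Step 1: Convert 33 degrees to radians = 0.575959
Step 2: cos(33 deg) = 0.838671
Step 3: n = 1 / 0.838671 = 1.192

1.192


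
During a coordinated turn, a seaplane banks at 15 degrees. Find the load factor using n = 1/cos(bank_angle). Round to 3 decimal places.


Step 1: Convert 15 degrees to radians = 0.261799
Step 2: cos(15 deg) = 0.965926
Step 3: n = 1 / 0.965926 = 1.035

1.035


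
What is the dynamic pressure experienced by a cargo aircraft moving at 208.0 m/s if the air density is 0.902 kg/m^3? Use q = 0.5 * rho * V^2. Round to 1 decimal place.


Step 1: V^2 = 208.0^2 = 43264.0
Step 2: q = 0.5 * 0.902 * 43264.0
Step 3: q = 19512.1 Pa

19512.1


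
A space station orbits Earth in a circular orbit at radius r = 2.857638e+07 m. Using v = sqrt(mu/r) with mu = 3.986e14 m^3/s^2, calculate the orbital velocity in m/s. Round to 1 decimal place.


Step 1: mu / r = 3.986e14 / 2.857638e+07 = 13948582.7106
Step 2: v = sqrt(13948582.7106) = 3734.8 m/s

3734.8


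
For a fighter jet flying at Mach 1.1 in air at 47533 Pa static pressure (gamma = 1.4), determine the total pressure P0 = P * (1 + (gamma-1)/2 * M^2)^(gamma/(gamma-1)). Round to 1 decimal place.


Step 1: (gamma-1)/2 * M^2 = 0.2 * 1.21 = 0.242
Step 2: 1 + 0.242 = 1.242
Step 3: Exponent gamma/(gamma-1) = 3.5
Step 4: P0 = 47533 * 1.242^3.5 = 101489.4 Pa

101489.4


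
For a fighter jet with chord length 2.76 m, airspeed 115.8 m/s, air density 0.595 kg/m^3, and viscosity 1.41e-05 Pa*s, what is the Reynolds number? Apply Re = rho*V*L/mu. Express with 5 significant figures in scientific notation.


Step 1: Numerator = rho * V * L = 0.595 * 115.8 * 2.76 = 190.16676
Step 2: Re = 190.16676 / 1.41e-05
Step 3: Re = 1.3487e+07

1.3487e+07


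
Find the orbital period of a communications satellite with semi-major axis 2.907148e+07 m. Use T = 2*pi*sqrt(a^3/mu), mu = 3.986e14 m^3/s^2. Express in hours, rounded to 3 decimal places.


Step 1: a^3 / mu = 2.456979e+22 / 3.986e14 = 6.164021e+07
Step 2: sqrt(6.164021e+07) = 7851.1281 s
Step 3: T = 2*pi * 7851.1281 = 49330.09 s
Step 4: T in hours = 49330.09 / 3600 = 13.703 hours

13.703


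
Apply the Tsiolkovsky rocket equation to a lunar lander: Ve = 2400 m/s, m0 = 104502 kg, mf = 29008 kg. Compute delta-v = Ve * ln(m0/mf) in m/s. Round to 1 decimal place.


Step 1: Mass ratio m0/mf = 104502 / 29008 = 3.602523
Step 2: ln(3.602523) = 1.281635
Step 3: delta-v = 2400 * 1.281635 = 3075.9 m/s

3075.9


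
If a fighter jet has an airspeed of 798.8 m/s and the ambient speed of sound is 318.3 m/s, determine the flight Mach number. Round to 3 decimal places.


Step 1: M = V / a = 798.8 / 318.3
Step 2: M = 2.510

2.510


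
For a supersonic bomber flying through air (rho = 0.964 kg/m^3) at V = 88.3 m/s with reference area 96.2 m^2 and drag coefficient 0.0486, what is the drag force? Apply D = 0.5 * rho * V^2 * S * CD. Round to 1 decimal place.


Step 1: Dynamic pressure q = 0.5 * 0.964 * 88.3^2 = 3758.101 Pa
Step 2: Drag D = q * S * CD = 3758.101 * 96.2 * 0.0486
Step 3: D = 17570.3 N

17570.3


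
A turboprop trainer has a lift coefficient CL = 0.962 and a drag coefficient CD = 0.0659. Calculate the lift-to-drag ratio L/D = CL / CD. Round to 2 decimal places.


Step 1: L/D = CL / CD = 0.962 / 0.0659
Step 2: L/D = 14.60

14.60


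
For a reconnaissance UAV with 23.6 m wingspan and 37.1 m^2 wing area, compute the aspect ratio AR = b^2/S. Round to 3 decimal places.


Step 1: b^2 = 23.6^2 = 556.96
Step 2: AR = 556.96 / 37.1 = 15.012

15.012


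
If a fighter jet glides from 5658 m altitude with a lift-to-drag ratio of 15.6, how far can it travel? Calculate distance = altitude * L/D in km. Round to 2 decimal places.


Step 1: Glide distance = altitude * L/D = 5658 * 15.6 = 88264.8 m
Step 2: Convert to km: 88264.8 / 1000 = 88.26 km

88.26


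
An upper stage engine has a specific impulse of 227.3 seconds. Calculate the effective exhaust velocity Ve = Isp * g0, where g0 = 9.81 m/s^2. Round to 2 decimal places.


Step 1: Ve = Isp * g0 = 227.3 * 9.81
Step 2: Ve = 2229.81 m/s

2229.81


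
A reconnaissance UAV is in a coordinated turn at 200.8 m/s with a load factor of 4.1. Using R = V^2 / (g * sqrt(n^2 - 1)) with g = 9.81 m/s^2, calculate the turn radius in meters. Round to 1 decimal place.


Step 1: V^2 = 200.8^2 = 40320.64
Step 2: n^2 - 1 = 4.1^2 - 1 = 15.81
Step 3: sqrt(15.81) = 3.976179
Step 4: R = 40320.64 / (9.81 * 3.976179) = 1033.7 m

1033.7


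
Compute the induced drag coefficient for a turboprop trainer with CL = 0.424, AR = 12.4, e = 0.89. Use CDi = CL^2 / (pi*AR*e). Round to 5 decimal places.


Step 1: CL^2 = 0.424^2 = 0.179776
Step 2: pi * AR * e = 3.14159 * 12.4 * 0.89 = 34.670617
Step 3: CDi = 0.179776 / 34.670617 = 0.00519

0.00519


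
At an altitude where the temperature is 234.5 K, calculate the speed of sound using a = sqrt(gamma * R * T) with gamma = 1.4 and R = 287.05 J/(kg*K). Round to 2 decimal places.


Step 1: gamma * R * T = 1.4 * 287.05 * 234.5 = 94238.515
Step 2: a = sqrt(94238.515) = 306.98 m/s

306.98


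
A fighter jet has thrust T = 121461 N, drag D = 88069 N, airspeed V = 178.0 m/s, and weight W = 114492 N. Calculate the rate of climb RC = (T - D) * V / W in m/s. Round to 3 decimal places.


Step 1: Excess thrust = T - D = 121461 - 88069 = 33392 N
Step 2: Excess power = 33392 * 178.0 = 5943776.0 W
Step 3: RC = 5943776.0 / 114492 = 51.914 m/s

51.914


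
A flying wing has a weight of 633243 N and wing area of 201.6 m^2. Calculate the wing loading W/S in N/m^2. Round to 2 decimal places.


Step 1: Wing loading = W / S = 633243 / 201.6
Step 2: Wing loading = 3141.09 N/m^2

3141.09


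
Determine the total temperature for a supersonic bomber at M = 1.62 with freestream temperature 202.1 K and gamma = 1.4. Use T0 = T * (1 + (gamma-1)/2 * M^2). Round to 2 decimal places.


Step 1: (gamma-1)/2 = 0.2
Step 2: M^2 = 2.6244
Step 3: 1 + 0.2 * 2.6244 = 1.52488
Step 4: T0 = 202.1 * 1.52488 = 308.18 K

308.18


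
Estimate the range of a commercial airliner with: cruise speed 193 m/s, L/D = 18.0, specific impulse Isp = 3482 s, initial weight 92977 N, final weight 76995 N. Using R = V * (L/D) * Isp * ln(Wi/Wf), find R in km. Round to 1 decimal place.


Step 1: Coefficient = V * (L/D) * Isp = 193 * 18.0 * 3482 = 12096468.0 m
Step 2: Wi/Wf = 92977 / 76995 = 1.207572
Step 3: ln(1.207572) = 0.188612
Step 4: R = 12096468.0 * 0.188612 = 2281535.0 m = 2281.5 km

2281.5


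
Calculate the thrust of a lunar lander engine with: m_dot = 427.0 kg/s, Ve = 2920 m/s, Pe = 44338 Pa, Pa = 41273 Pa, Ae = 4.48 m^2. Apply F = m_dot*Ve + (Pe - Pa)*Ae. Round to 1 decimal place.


Step 1: Momentum thrust = m_dot * Ve = 427.0 * 2920 = 1246840.0 N
Step 2: Pressure thrust = (Pe - Pa) * Ae = (44338 - 41273) * 4.48 = 13731.20 N
Step 3: Total thrust F = 1246840.0 + 13731.20 = 1260571.2 N

1260571.2


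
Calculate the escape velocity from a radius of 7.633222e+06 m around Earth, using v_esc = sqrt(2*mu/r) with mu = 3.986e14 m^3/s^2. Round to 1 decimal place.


Step 1: 2*mu/r = 2 * 3.986e14 / 7.633222e+06 = 104438204.4699
Step 2: v_esc = sqrt(104438204.4699) = 10219.5 m/s

10219.5


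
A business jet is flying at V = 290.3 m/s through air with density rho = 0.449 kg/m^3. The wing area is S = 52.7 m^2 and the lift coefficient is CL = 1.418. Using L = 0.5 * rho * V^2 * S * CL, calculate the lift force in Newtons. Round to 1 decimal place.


Step 1: Calculate dynamic pressure q = 0.5 * 0.449 * 290.3^2 = 0.5 * 0.449 * 84274.09 = 18919.5332 Pa
Step 2: Multiply by wing area and lift coefficient: L = 18919.5332 * 52.7 * 1.418
Step 3: L = 997059.3999 * 1.418 = 1413830.2 N

1413830.2


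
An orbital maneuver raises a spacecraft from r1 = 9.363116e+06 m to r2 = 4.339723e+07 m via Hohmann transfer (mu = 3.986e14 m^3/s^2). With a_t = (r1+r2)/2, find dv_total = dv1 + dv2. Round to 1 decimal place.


Step 1: Transfer semi-major axis a_t = (9.363116e+06 + 4.339723e+07) / 2 = 2.638017e+07 m
Step 2: v1 (circular at r1) = sqrt(mu/r1) = 6524.67 m/s
Step 3: v_t1 = sqrt(mu*(2/r1 - 1/a_t)) = 8368.56 m/s
Step 4: dv1 = |8368.56 - 6524.67| = 1843.89 m/s
Step 5: v2 (circular at r2) = 3030.66 m/s, v_t2 = 1805.55 m/s
Step 6: dv2 = |3030.66 - 1805.55| = 1225.12 m/s
Step 7: Total delta-v = 1843.89 + 1225.12 = 3069.0 m/s

3069.0


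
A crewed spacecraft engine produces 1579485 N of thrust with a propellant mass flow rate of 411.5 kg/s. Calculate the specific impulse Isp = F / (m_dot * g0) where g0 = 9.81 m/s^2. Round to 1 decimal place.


Step 1: m_dot * g0 = 411.5 * 9.81 = 4036.82
Step 2: Isp = 1579485 / 4036.82 = 391.3 s

391.3


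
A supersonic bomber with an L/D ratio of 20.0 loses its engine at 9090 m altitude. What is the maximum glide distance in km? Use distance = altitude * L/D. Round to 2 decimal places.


Step 1: Glide distance = altitude * L/D = 9090 * 20.0 = 181800.0 m
Step 2: Convert to km: 181800.0 / 1000 = 181.80 km

181.80


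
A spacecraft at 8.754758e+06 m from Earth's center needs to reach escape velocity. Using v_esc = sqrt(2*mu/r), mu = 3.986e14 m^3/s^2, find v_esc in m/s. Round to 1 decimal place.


Step 1: 2*mu/r = 2 * 3.986e14 / 8.754758e+06 = 91059056.1155
Step 2: v_esc = sqrt(91059056.1155) = 9542.5 m/s

9542.5


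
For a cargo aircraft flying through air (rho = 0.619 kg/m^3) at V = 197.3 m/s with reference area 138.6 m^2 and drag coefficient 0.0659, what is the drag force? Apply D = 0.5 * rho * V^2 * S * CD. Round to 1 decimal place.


Step 1: Dynamic pressure q = 0.5 * 0.619 * 197.3^2 = 12047.9963 Pa
Step 2: Drag D = q * S * CD = 12047.9963 * 138.6 * 0.0659
Step 3: D = 110043.3 N

110043.3


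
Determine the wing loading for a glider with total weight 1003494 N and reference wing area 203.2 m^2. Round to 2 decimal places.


Step 1: Wing loading = W / S = 1003494 / 203.2
Step 2: Wing loading = 4938.45 N/m^2

4938.45


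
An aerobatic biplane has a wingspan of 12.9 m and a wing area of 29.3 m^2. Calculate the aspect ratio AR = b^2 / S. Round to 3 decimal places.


Step 1: b^2 = 12.9^2 = 166.41
Step 2: AR = 166.41 / 29.3 = 5.680

5.680


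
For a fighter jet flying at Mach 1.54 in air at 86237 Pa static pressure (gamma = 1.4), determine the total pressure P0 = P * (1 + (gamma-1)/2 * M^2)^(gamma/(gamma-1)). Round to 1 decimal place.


Step 1: (gamma-1)/2 * M^2 = 0.2 * 2.3716 = 0.47432
Step 2: 1 + 0.47432 = 1.47432
Step 3: Exponent gamma/(gamma-1) = 3.5
Step 4: P0 = 86237 * 1.47432^3.5 = 335555.8 Pa

335555.8


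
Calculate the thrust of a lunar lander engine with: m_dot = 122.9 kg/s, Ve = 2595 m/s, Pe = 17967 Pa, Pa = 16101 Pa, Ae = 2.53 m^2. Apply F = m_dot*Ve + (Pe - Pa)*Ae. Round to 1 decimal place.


Step 1: Momentum thrust = m_dot * Ve = 122.9 * 2595 = 318925.5 N
Step 2: Pressure thrust = (Pe - Pa) * Ae = (17967 - 16101) * 2.53 = 4720.98 N
Step 3: Total thrust F = 318925.5 + 4720.98 = 323646.5 N

323646.5


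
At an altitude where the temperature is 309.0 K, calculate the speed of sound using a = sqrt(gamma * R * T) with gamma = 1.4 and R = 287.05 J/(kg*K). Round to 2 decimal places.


Step 1: gamma * R * T = 1.4 * 287.05 * 309.0 = 124177.83
Step 2: a = sqrt(124177.83) = 352.39 m/s

352.39


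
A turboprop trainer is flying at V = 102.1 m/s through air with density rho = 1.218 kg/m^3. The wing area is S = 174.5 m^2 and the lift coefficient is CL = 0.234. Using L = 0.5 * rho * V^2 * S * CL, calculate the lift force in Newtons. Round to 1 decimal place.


Step 1: Calculate dynamic pressure q = 0.5 * 1.218 * 102.1^2 = 0.5 * 1.218 * 10424.41 = 6348.4657 Pa
Step 2: Multiply by wing area and lift coefficient: L = 6348.4657 * 174.5 * 0.234
Step 3: L = 1107807.2629 * 0.234 = 259226.9 N

259226.9


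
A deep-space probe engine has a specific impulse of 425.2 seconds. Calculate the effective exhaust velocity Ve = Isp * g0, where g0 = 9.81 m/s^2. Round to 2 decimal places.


Step 1: Ve = Isp * g0 = 425.2 * 9.81
Step 2: Ve = 4171.21 m/s

4171.21


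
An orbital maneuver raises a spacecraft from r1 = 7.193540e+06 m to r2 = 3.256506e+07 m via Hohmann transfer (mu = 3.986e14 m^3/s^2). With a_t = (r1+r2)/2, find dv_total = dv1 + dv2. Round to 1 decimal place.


Step 1: Transfer semi-major axis a_t = (7.193540e+06 + 3.256506e+07) / 2 = 1.987930e+07 m
Step 2: v1 (circular at r1) = sqrt(mu/r1) = 7443.84 m/s
Step 3: v_t1 = sqrt(mu*(2/r1 - 1/a_t)) = 9527.36 m/s
Step 4: dv1 = |9527.36 - 7443.84| = 2083.52 m/s
Step 5: v2 (circular at r2) = 3498.59 m/s, v_t2 = 2104.57 m/s
Step 6: dv2 = |3498.59 - 2104.57| = 1394.02 m/s
Step 7: Total delta-v = 2083.52 + 1394.02 = 3477.5 m/s

3477.5


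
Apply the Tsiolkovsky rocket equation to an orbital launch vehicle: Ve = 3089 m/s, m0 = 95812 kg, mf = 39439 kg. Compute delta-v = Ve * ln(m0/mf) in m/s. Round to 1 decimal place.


Step 1: Mass ratio m0/mf = 95812 / 39439 = 2.429372
Step 2: ln(2.429372) = 0.887633
Step 3: delta-v = 3089 * 0.887633 = 2741.9 m/s

2741.9


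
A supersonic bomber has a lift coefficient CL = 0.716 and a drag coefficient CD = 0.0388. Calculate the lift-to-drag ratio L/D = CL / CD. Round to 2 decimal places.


Step 1: L/D = CL / CD = 0.716 / 0.0388
Step 2: L/D = 18.45

18.45


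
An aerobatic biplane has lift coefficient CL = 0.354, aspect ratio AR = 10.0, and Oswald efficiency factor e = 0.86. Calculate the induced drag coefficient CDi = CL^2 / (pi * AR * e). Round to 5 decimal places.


Step 1: CL^2 = 0.354^2 = 0.125316
Step 2: pi * AR * e = 3.14159 * 10.0 * 0.86 = 27.017697
Step 3: CDi = 0.125316 / 27.017697 = 0.00464

0.00464


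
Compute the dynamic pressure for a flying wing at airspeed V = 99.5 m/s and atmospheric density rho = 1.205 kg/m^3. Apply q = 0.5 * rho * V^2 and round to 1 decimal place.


Step 1: V^2 = 99.5^2 = 9900.25
Step 2: q = 0.5 * 1.205 * 9900.25
Step 3: q = 5964.9 Pa

5964.9


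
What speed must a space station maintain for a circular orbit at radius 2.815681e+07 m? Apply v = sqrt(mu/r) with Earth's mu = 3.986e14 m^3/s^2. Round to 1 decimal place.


Step 1: mu / r = 3.986e14 / 2.815681e+07 = 14156433.2039
Step 2: v = sqrt(14156433.2039) = 3762.5 m/s

3762.5


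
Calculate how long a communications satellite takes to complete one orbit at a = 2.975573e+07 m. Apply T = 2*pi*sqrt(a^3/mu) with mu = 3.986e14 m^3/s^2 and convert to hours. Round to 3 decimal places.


Step 1: a^3 / mu = 2.634583e+22 / 3.986e14 = 6.609590e+07
Step 2: sqrt(6.609590e+07) = 8129.9386 s
Step 3: T = 2*pi * 8129.9386 = 51081.91 s
Step 4: T in hours = 51081.91 / 3600 = 14.189 hours

14.189


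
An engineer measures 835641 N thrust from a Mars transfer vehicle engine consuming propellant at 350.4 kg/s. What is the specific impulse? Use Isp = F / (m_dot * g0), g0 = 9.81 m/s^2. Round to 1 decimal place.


Step 1: m_dot * g0 = 350.4 * 9.81 = 3437.42
Step 2: Isp = 835641 / 3437.42 = 243.1 s

243.1


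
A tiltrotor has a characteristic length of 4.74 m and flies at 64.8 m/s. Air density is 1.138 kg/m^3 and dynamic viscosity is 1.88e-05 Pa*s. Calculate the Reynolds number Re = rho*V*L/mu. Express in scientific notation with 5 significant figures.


Step 1: Numerator = rho * V * L = 1.138 * 64.8 * 4.74 = 349.538976
Step 2: Re = 349.538976 / 1.88e-05
Step 3: Re = 1.8592e+07

1.8592e+07


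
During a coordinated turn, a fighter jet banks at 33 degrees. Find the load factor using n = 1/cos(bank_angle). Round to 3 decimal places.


Step 1: Convert 33 degrees to radians = 0.575959
Step 2: cos(33 deg) = 0.838671
Step 3: n = 1 / 0.838671 = 1.192

1.192


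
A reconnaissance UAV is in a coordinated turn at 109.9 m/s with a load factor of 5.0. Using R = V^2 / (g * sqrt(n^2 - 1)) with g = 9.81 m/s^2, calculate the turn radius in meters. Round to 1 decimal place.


Step 1: V^2 = 109.9^2 = 12078.01
Step 2: n^2 - 1 = 5.0^2 - 1 = 24.0
Step 3: sqrt(24.0) = 4.898979
Step 4: R = 12078.01 / (9.81 * 4.898979) = 251.3 m

251.3


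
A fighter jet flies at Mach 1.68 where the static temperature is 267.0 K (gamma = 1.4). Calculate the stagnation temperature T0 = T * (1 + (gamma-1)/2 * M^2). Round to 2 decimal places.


Step 1: (gamma-1)/2 = 0.2
Step 2: M^2 = 2.8224
Step 3: 1 + 0.2 * 2.8224 = 1.56448
Step 4: T0 = 267.0 * 1.56448 = 417.72 K

417.72


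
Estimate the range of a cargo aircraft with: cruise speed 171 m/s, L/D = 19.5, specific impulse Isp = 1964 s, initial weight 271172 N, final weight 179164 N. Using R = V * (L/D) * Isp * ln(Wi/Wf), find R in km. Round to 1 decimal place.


Step 1: Coefficient = V * (L/D) * Isp = 171 * 19.5 * 1964 = 6548958.0 m
Step 2: Wi/Wf = 271172 / 179164 = 1.513541
Step 3: ln(1.513541) = 0.414452
Step 4: R = 6548958.0 * 0.414452 = 2714226.9 m = 2714.2 km

2714.2


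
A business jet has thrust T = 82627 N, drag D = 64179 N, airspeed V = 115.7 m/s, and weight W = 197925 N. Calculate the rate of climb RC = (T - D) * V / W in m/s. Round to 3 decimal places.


Step 1: Excess thrust = T - D = 82627 - 64179 = 18448 N
Step 2: Excess power = 18448 * 115.7 = 2134433.6 W
Step 3: RC = 2134433.6 / 197925 = 10.784 m/s

10.784


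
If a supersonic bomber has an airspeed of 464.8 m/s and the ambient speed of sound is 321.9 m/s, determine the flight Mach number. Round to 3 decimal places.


Step 1: M = V / a = 464.8 / 321.9
Step 2: M = 1.444

1.444


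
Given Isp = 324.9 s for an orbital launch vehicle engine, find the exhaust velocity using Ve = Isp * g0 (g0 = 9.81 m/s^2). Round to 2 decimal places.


Step 1: Ve = Isp * g0 = 324.9 * 9.81
Step 2: Ve = 3187.27 m/s

3187.27


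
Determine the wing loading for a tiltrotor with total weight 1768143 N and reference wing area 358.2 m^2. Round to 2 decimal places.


Step 1: Wing loading = W / S = 1768143 / 358.2
Step 2: Wing loading = 4936.19 N/m^2

4936.19


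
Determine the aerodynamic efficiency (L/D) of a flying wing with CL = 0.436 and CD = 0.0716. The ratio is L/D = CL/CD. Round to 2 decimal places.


Step 1: L/D = CL / CD = 0.436 / 0.0716
Step 2: L/D = 6.09

6.09


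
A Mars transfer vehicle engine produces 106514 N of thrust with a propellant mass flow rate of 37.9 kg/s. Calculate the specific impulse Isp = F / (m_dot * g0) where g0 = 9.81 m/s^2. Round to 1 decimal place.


Step 1: m_dot * g0 = 37.9 * 9.81 = 371.8
Step 2: Isp = 106514 / 371.8 = 286.5 s

286.5


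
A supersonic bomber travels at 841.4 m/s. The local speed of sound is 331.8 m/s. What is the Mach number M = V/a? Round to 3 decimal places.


Step 1: M = V / a = 841.4 / 331.8
Step 2: M = 2.536

2.536


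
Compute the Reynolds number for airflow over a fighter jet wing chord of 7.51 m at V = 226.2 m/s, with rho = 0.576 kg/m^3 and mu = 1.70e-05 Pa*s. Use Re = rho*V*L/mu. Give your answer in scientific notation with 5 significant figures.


Step 1: Numerator = rho * V * L = 0.576 * 226.2 * 7.51 = 978.486912
Step 2: Re = 978.486912 / 1.70e-05
Step 3: Re = 5.7558e+07

5.7558e+07


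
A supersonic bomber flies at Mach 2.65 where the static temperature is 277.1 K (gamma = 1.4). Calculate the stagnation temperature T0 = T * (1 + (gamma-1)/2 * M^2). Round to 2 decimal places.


Step 1: (gamma-1)/2 = 0.2
Step 2: M^2 = 7.0225
Step 3: 1 + 0.2 * 7.0225 = 2.4045
Step 4: T0 = 277.1 * 2.4045 = 666.29 K

666.29


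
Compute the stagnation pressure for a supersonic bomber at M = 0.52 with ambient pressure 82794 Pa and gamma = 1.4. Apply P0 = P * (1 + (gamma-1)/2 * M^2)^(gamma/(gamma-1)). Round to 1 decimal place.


Step 1: (gamma-1)/2 * M^2 = 0.2 * 0.2704 = 0.05408
Step 2: 1 + 0.05408 = 1.05408
Step 3: Exponent gamma/(gamma-1) = 3.5
Step 4: P0 = 82794 * 1.05408^3.5 = 99553.5 Pa

99553.5


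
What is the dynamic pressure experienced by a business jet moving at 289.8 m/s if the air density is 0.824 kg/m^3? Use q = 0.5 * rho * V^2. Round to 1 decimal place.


Step 1: V^2 = 289.8^2 = 83984.04
Step 2: q = 0.5 * 0.824 * 83984.04
Step 3: q = 34601.4 Pa

34601.4


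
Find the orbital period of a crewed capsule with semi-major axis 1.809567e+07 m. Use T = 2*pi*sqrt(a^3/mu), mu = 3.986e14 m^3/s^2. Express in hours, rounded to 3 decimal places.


Step 1: a^3 / mu = 5.925486e+21 / 3.986e14 = 1.486575e+07
Step 2: sqrt(1.486575e+07) = 3855.6123 s
Step 3: T = 2*pi * 3855.6123 = 24225.53 s
Step 4: T in hours = 24225.53 / 3600 = 6.729 hours

6.729


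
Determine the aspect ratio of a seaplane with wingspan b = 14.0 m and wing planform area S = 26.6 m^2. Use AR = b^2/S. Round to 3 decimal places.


Step 1: b^2 = 14.0^2 = 196.0
Step 2: AR = 196.0 / 26.6 = 7.368

7.368


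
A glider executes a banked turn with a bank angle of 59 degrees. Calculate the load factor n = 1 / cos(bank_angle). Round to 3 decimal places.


Step 1: Convert 59 degrees to radians = 1.029744
Step 2: cos(59 deg) = 0.515038
Step 3: n = 1 / 0.515038 = 1.942

1.942


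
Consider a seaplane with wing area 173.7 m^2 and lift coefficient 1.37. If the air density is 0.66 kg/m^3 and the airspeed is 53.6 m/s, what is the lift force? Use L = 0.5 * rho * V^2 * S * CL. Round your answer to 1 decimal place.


Step 1: Calculate dynamic pressure q = 0.5 * 0.66 * 53.6^2 = 0.5 * 0.66 * 2872.96 = 948.0768 Pa
Step 2: Multiply by wing area and lift coefficient: L = 948.0768 * 173.7 * 1.37
Step 3: L = 164680.9402 * 1.37 = 225612.9 N

225612.9


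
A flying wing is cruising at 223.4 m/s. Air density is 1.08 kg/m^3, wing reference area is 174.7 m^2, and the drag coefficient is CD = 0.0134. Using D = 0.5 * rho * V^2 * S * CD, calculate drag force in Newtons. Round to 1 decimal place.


Step 1: Dynamic pressure q = 0.5 * 1.08 * 223.4^2 = 26950.0824 Pa
Step 2: Drag D = q * S * CD = 26950.0824 * 174.7 * 0.0134
Step 3: D = 63089.6 N

63089.6


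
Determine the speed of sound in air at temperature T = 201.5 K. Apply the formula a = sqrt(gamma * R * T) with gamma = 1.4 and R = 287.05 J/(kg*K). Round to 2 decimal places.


Step 1: gamma * R * T = 1.4 * 287.05 * 201.5 = 80976.805
Step 2: a = sqrt(80976.805) = 284.56 m/s

284.56


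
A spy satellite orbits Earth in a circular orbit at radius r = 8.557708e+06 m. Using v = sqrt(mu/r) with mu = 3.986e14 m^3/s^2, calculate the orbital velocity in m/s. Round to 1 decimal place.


Step 1: mu / r = 3.986e14 / 8.557708e+06 = 46577892.1178
Step 2: v = sqrt(46577892.1178) = 6824.8 m/s

6824.8


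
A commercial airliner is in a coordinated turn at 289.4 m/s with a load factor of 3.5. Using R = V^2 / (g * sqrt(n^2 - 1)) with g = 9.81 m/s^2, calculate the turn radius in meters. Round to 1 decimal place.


Step 1: V^2 = 289.4^2 = 83752.36
Step 2: n^2 - 1 = 3.5^2 - 1 = 11.25
Step 3: sqrt(11.25) = 3.354102
Step 4: R = 83752.36 / (9.81 * 3.354102) = 2545.4 m

2545.4


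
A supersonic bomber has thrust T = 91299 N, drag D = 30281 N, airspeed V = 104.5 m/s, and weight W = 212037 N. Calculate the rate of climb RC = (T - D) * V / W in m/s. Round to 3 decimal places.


Step 1: Excess thrust = T - D = 91299 - 30281 = 61018 N
Step 2: Excess power = 61018 * 104.5 = 6376381.0 W
Step 3: RC = 6376381.0 / 212037 = 30.072 m/s

30.072


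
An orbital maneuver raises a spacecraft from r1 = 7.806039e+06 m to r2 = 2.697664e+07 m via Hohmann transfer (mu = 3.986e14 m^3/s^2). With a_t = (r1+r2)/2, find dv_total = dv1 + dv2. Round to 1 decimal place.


Step 1: Transfer semi-major axis a_t = (7.806039e+06 + 2.697664e+07) / 2 = 1.739134e+07 m
Step 2: v1 (circular at r1) = sqrt(mu/r1) = 7145.84 m/s
Step 3: v_t1 = sqrt(mu*(2/r1 - 1/a_t)) = 8899.81 m/s
Step 4: dv1 = |8899.81 - 7145.84| = 1753.97 m/s
Step 5: v2 (circular at r2) = 3843.92 m/s, v_t2 = 2575.27 m/s
Step 6: dv2 = |3843.92 - 2575.27| = 1268.65 m/s
Step 7: Total delta-v = 1753.97 + 1268.65 = 3022.6 m/s

3022.6


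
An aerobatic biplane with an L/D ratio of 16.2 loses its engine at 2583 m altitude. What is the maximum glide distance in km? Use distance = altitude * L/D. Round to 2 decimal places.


Step 1: Glide distance = altitude * L/D = 2583 * 16.2 = 41844.6 m
Step 2: Convert to km: 41844.6 / 1000 = 41.84 km

41.84


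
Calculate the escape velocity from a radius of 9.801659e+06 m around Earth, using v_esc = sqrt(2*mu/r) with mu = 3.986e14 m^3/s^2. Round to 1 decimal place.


Step 1: 2*mu/r = 2 * 3.986e14 / 9.801659e+06 = 81333170.2317
Step 2: v_esc = sqrt(81333170.2317) = 9018.5 m/s

9018.5


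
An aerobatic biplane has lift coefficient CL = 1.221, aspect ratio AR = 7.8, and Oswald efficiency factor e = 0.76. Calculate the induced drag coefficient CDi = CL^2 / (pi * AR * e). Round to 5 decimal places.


Step 1: CL^2 = 1.221^2 = 1.490841
Step 2: pi * AR * e = 3.14159 * 7.8 * 0.76 = 18.623361
Step 3: CDi = 1.490841 / 18.623361 = 0.08005

0.08005


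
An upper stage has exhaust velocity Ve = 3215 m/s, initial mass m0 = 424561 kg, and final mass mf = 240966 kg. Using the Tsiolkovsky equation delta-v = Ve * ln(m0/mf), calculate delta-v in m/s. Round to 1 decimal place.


Step 1: Mass ratio m0/mf = 424561 / 240966 = 1.761912
Step 2: ln(1.761912) = 0.5664
Step 3: delta-v = 3215 * 0.5664 = 1821.0 m/s

1821.0


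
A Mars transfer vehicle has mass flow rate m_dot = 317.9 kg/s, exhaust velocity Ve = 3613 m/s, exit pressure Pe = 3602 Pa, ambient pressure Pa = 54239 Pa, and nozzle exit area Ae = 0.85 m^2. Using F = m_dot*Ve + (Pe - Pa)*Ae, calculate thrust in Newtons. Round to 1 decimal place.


Step 1: Momentum thrust = m_dot * Ve = 317.9 * 3613 = 1148572.7 N
Step 2: Pressure thrust = (Pe - Pa) * Ae = (3602 - 54239) * 0.85 = -43041.45 N
Step 3: Total thrust F = 1148572.7 + -43041.45 = 1105531.3 N

1105531.3


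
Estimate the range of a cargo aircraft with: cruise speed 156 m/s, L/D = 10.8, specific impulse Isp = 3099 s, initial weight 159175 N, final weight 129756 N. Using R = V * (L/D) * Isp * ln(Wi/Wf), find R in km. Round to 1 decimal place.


Step 1: Coefficient = V * (L/D) * Isp = 156 * 10.8 * 3099 = 5221195.2 m
Step 2: Wi/Wf = 159175 / 129756 = 1.226726
Step 3: ln(1.226726) = 0.204348
Step 4: R = 5221195.2 * 0.204348 = 1066943.2 m = 1066.9 km

1066.9


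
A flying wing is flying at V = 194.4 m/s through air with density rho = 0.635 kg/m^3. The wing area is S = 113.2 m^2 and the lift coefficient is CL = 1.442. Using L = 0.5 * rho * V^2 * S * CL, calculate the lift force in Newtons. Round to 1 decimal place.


Step 1: Calculate dynamic pressure q = 0.5 * 0.635 * 194.4^2 = 0.5 * 0.635 * 37791.36 = 11998.7568 Pa
Step 2: Multiply by wing area and lift coefficient: L = 11998.7568 * 113.2 * 1.442
Step 3: L = 1358259.2698 * 1.442 = 1958609.9 N

1958609.9


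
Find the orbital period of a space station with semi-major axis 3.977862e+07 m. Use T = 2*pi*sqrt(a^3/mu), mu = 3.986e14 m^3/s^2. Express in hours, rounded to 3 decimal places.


Step 1: a^3 / mu = 6.294325e+22 / 3.986e14 = 1.579108e+08
Step 2: sqrt(1.579108e+08) = 12566.2565 s
Step 3: T = 2*pi * 12566.2565 = 78956.12 s
Step 4: T in hours = 78956.12 / 3600 = 21.932 hours

21.932


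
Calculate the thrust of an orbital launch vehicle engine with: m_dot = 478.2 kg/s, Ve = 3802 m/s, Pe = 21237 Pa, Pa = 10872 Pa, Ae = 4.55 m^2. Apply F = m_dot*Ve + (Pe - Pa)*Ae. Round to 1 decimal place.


Step 1: Momentum thrust = m_dot * Ve = 478.2 * 3802 = 1818116.4 N
Step 2: Pressure thrust = (Pe - Pa) * Ae = (21237 - 10872) * 4.55 = 47160.75 N
Step 3: Total thrust F = 1818116.4 + 47160.75 = 1865277.2 N

1865277.2


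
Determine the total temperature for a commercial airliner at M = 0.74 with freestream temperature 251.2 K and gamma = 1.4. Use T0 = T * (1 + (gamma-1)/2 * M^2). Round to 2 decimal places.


Step 1: (gamma-1)/2 = 0.2
Step 2: M^2 = 0.5476
Step 3: 1 + 0.2 * 0.5476 = 1.10952
Step 4: T0 = 251.2 * 1.10952 = 278.71 K

278.71


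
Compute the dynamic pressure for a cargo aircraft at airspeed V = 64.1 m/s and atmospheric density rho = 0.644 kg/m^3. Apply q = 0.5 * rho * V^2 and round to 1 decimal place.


Step 1: V^2 = 64.1^2 = 4108.81
Step 2: q = 0.5 * 0.644 * 4108.81
Step 3: q = 1323.0 Pa

1323.0


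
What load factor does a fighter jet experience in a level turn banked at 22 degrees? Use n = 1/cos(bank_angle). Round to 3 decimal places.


Step 1: Convert 22 degrees to radians = 0.383972
Step 2: cos(22 deg) = 0.927184
Step 3: n = 1 / 0.927184 = 1.079

1.079


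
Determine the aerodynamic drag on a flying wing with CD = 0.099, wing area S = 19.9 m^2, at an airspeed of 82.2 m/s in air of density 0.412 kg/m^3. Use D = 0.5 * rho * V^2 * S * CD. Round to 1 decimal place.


Step 1: Dynamic pressure q = 0.5 * 0.412 * 82.2^2 = 1391.909 Pa
Step 2: Drag D = q * S * CD = 1391.909 * 19.9 * 0.099
Step 3: D = 2742.2 N

2742.2


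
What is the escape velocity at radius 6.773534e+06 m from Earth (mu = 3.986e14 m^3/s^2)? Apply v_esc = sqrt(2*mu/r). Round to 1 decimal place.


Step 1: 2*mu/r = 2 * 3.986e14 / 6.773534e+06 = 117693363.612
Step 2: v_esc = sqrt(117693363.612) = 10848.7 m/s

10848.7


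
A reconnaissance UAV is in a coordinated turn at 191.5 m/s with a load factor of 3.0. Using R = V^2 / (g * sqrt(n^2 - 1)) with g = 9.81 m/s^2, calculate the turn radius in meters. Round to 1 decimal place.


Step 1: V^2 = 191.5^2 = 36672.25
Step 2: n^2 - 1 = 3.0^2 - 1 = 8.0
Step 3: sqrt(8.0) = 2.828427
Step 4: R = 36672.25 / (9.81 * 2.828427) = 1321.7 m

1321.7


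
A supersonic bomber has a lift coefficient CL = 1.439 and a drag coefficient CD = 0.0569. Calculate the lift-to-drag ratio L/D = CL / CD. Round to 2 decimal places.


Step 1: L/D = CL / CD = 1.439 / 0.0569
Step 2: L/D = 25.29

25.29


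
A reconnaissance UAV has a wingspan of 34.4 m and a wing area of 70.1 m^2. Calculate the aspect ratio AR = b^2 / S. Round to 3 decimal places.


Step 1: b^2 = 34.4^2 = 1183.36
Step 2: AR = 1183.36 / 70.1 = 16.881

16.881


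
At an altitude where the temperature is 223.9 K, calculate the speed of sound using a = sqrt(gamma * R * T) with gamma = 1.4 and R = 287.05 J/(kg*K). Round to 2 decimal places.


Step 1: gamma * R * T = 1.4 * 287.05 * 223.9 = 89978.693
Step 2: a = sqrt(89978.693) = 299.96 m/s

299.96


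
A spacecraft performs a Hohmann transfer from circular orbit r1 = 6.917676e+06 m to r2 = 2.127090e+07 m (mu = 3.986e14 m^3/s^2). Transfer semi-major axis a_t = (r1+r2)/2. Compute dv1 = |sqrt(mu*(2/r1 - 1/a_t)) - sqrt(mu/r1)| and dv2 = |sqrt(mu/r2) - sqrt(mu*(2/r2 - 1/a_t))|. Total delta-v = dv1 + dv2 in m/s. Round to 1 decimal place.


Step 1: Transfer semi-major axis a_t = (6.917676e+06 + 2.127090e+07) / 2 = 1.409429e+07 m
Step 2: v1 (circular at r1) = sqrt(mu/r1) = 7590.82 m/s
Step 3: v_t1 = sqrt(mu*(2/r1 - 1/a_t)) = 9325.24 m/s
Step 4: dv1 = |9325.24 - 7590.82| = 1734.42 m/s
Step 5: v2 (circular at r2) = 4328.88 m/s, v_t2 = 3032.73 m/s
Step 6: dv2 = |4328.88 - 3032.73| = 1296.15 m/s
Step 7: Total delta-v = 1734.42 + 1296.15 = 3030.6 m/s

3030.6


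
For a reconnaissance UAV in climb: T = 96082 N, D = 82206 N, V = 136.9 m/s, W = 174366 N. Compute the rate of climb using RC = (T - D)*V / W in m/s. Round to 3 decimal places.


Step 1: Excess thrust = T - D = 96082 - 82206 = 13876 N
Step 2: Excess power = 13876 * 136.9 = 1899624.4 W
Step 3: RC = 1899624.4 / 174366 = 10.894 m/s

10.894


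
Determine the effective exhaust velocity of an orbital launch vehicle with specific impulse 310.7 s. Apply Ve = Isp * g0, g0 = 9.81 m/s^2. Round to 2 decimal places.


Step 1: Ve = Isp * g0 = 310.7 * 9.81
Step 2: Ve = 3047.97 m/s

3047.97


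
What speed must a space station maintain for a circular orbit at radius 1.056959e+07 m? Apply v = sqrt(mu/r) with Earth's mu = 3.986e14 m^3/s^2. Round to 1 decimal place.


Step 1: mu / r = 3.986e14 / 1.056959e+07 = 37711964.2295
Step 2: v = sqrt(37711964.2295) = 6141.0 m/s

6141.0


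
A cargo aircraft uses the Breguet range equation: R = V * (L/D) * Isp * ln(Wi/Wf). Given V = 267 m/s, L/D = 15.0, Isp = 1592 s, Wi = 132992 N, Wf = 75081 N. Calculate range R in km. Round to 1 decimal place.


Step 1: Coefficient = V * (L/D) * Isp = 267 * 15.0 * 1592 = 6375960.0 m
Step 2: Wi/Wf = 132992 / 75081 = 1.771314
Step 3: ln(1.771314) = 0.571721
Step 4: R = 6375960.0 * 0.571721 = 3645273.1 m = 3645.3 km

3645.3


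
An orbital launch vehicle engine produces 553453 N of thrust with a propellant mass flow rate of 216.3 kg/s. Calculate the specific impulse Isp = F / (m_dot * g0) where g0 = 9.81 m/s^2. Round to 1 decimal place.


Step 1: m_dot * g0 = 216.3 * 9.81 = 2121.9
Step 2: Isp = 553453 / 2121.9 = 260.8 s

260.8


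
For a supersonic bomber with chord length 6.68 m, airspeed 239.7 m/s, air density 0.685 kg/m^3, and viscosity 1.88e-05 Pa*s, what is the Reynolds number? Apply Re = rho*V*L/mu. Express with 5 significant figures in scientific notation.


Step 1: Numerator = rho * V * L = 0.685 * 239.7 * 6.68 = 1096.81926
Step 2: Re = 1096.81926 / 1.88e-05
Step 3: Re = 5.8341e+07

5.8341e+07


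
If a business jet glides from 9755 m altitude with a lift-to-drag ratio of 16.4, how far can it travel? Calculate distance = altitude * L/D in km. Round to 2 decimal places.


Step 1: Glide distance = altitude * L/D = 9755 * 16.4 = 159982.0 m
Step 2: Convert to km: 159982.0 / 1000 = 159.98 km

159.98


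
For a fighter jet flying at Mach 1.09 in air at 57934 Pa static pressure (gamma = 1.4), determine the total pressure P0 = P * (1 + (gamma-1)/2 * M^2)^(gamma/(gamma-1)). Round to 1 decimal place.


Step 1: (gamma-1)/2 * M^2 = 0.2 * 1.1881 = 0.23762
Step 2: 1 + 0.23762 = 1.23762
Step 3: Exponent gamma/(gamma-1) = 3.5
Step 4: P0 = 57934 * 1.23762^3.5 = 122176.9 Pa

122176.9


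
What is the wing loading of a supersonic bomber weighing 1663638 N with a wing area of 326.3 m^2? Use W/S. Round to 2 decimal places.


Step 1: Wing loading = W / S = 1663638 / 326.3
Step 2: Wing loading = 5098.49 N/m^2

5098.49


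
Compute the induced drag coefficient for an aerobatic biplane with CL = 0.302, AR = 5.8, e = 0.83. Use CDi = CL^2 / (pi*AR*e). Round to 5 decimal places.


Step 1: CL^2 = 0.302^2 = 0.091204
Step 2: pi * AR * e = 3.14159 * 5.8 * 0.83 = 15.123627
Step 3: CDi = 0.091204 / 15.123627 = 0.00603

0.00603


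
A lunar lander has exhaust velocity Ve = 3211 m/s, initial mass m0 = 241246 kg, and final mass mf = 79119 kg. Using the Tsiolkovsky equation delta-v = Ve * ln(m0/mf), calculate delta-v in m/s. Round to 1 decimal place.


Step 1: Mass ratio m0/mf = 241246 / 79119 = 3.049154
Step 2: ln(3.049154) = 1.114864
Step 3: delta-v = 3211 * 1.114864 = 3579.8 m/s

3579.8


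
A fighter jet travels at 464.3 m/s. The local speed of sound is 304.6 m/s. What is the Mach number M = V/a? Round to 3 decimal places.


Step 1: M = V / a = 464.3 / 304.6
Step 2: M = 1.524

1.524


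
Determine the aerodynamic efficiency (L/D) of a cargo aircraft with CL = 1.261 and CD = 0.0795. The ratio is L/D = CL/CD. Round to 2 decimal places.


Step 1: L/D = CL / CD = 1.261 / 0.0795
Step 2: L/D = 15.86

15.86


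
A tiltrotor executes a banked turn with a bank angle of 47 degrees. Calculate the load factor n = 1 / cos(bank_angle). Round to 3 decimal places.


Step 1: Convert 47 degrees to radians = 0.820305
Step 2: cos(47 deg) = 0.681998
Step 3: n = 1 / 0.681998 = 1.466

1.466


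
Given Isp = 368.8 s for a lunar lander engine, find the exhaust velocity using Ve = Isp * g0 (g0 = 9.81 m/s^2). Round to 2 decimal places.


Step 1: Ve = Isp * g0 = 368.8 * 9.81
Step 2: Ve = 3617.93 m/s

3617.93


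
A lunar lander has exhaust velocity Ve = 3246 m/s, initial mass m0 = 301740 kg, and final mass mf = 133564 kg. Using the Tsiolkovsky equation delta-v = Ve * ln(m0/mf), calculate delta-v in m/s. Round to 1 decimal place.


Step 1: Mass ratio m0/mf = 301740 / 133564 = 2.259142
Step 2: ln(2.259142) = 0.814985
Step 3: delta-v = 3246 * 0.814985 = 2645.4 m/s

2645.4


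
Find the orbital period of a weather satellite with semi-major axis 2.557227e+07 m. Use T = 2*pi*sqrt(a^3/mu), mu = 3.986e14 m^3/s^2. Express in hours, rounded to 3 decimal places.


Step 1: a^3 / mu = 1.672276e+22 / 3.986e14 = 4.195373e+07
Step 2: sqrt(4.195373e+07) = 6477.1697 s
Step 3: T = 2*pi * 6477.1697 = 40697.26 s
Step 4: T in hours = 40697.26 / 3600 = 11.305 hours

11.305


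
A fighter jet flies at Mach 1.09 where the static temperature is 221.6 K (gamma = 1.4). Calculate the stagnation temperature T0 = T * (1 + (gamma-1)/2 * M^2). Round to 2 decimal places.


Step 1: (gamma-1)/2 = 0.2
Step 2: M^2 = 1.1881
Step 3: 1 + 0.2 * 1.1881 = 1.23762
Step 4: T0 = 221.6 * 1.23762 = 274.26 K

274.26


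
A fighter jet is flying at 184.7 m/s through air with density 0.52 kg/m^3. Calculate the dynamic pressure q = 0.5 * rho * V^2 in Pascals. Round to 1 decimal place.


Step 1: V^2 = 184.7^2 = 34114.09
Step 2: q = 0.5 * 0.52 * 34114.09
Step 3: q = 8869.7 Pa

8869.7


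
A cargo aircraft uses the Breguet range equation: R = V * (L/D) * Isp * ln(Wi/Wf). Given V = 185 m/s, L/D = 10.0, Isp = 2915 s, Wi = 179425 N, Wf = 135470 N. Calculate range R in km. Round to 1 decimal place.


Step 1: Coefficient = V * (L/D) * Isp = 185 * 10.0 * 2915 = 5392750.0 m
Step 2: Wi/Wf = 179425 / 135470 = 1.324463
Step 3: ln(1.324463) = 0.281007
Step 4: R = 5392750.0 * 0.281007 = 1515400.9 m = 1515.4 km

1515.4


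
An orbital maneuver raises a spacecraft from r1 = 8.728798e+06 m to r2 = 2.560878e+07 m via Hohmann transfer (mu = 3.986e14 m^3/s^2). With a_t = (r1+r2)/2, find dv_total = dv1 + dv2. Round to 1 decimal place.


Step 1: Transfer semi-major axis a_t = (8.728798e+06 + 2.560878e+07) / 2 = 1.716879e+07 m
Step 2: v1 (circular at r1) = sqrt(mu/r1) = 6757.58 m/s
Step 3: v_t1 = sqrt(mu*(2/r1 - 1/a_t)) = 8253.08 m/s
Step 4: dv1 = |8253.08 - 6757.58| = 1495.5 m/s
Step 5: v2 (circular at r2) = 3945.25 m/s, v_t2 = 2813.08 m/s
Step 6: dv2 = |3945.25 - 2813.08| = 1132.17 m/s
Step 7: Total delta-v = 1495.5 + 1132.17 = 2627.7 m/s

2627.7
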